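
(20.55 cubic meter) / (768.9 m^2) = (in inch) 1.052. Check: 20.55 cubic meter = 20.55 m^3. 768.9 m^2 is already in m^2. Combine: 20.55 m^3 / 768.9 m^2 = 0.026726492 m. 1 inch = 0.0254 m, so 0.026726492 m = 0.026726492 / 0.0254 = 1.0522241 inch ≈ 1.052 inch (4 s.f.).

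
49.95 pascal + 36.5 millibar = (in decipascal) 3.7e+04. Check: 49.95 pascal = 49.95 Pa. 1 millibar = 100 Pa, so 36.5 millibar = 36.5 * 100 = 3650 Pa. Sum: 49.95 + 3650 = 3699.95 Pa. 1 decipascal = 0.1 Pa, so 3699.95 Pa = 3699.95 / 0.1 = 36999.5 decipascal ≈ 3.7e+04 decipascal (4 s.f.).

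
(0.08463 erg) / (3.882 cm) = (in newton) 2.18e-07. Check: 1 erg = 1e-07 J, so 0.08463 erg = 0.08463 * 1e-07 = 8.463e-09 J. 1 cm = 0.01 m, so 3.882 cm = 3.882 * 0.01 = 0.03882 m. Combine: 8.463e-09 J / 0.03882 m = 2.1800618e-07 N. 2.1800618e-07 N = 2.1800618e-07 newton ≈ 2.18e-07 newton (4 s.f.).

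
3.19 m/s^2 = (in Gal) 1 Gal = 0.01 m/s^2, so 3.19 m/s^2 = 3.19 / 0.01 = 319 Gal. Final answer: 319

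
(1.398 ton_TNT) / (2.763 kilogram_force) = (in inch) 1 ton_TNT = 4.184e+09 J, so 1.398 ton_TNT = 1.398 * 4.184e+09 = 5.849232e+09 J. 1 kilogram_force = 9.80665 N, so 2.763 kilogram_force = 2.763 * 9.80665 = 27.095774 N. Combine: 5.849232e+09 J / 27.095774 N = 2.1587248e+08 m. 1 inch = 0.0254 m, so 2.1587248e+08 m = 2.1587248e+08 / 0.0254 = 8.4989167e+09 inch ≈ 8.499e+09 inch (4 s.f.). Final answer: 8.499e+09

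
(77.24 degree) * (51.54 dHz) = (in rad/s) 6.948. Check: 1 degree = 0.017453293 rad, so 77.24 degree = 77.24 * 0.017453293 = 1.3480923 rad. 1 dHz = 0.1 Hz, so 51.54 dHz = 51.54 * 0.1 = 5.154 Hz. Combine: 1.3480923 rad * 5.154 Hz = 6.9480678 rad/s. Result: 6.9480678 rad/s ≈ 6.948 rad/s (4 s.f.).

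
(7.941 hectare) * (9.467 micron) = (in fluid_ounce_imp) 1 hectare = 10000 m^2, so 7.941 hectare = 7.941 * 10000 = 79410 m^2. 1 micron = 1e-06 m, so 9.467 micron = 9.467 * 1e-06 = 9.467e-06 m. Combine: 79410 m^2 * 9.467e-06 m = 0.75177447 m^3. 1 fluid_ounce_imp = 2.8413063e-05 m^3, so 0.75177447 m^3 = 0.75177447 / 2.8413063e-05 = 26458.762 fluid_ounce_imp ≈ 2.646e+04 fluid_ounce_imp (4 s.f.). Final answer: 2.646e+04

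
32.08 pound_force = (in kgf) 1 pound_force = 4.4482216 N, so 32.08 pound_force = 32.08 * 4.4482216 = 142.69895 N. 1 kgf = 9.80665 N, so 142.69895 N = 142.69895 / 9.80665 = 14.551243 kgf ≈ 14.55 kgf (4 s.f.). Final answer: 14.55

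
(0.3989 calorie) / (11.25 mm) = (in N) 148.4. Check: 1 calorie = 4.184 J, so 0.3989 calorie = 0.3989 * 4.184 = 1.6689976 J. 1 mm = 0.001 m, so 11.25 mm = 11.25 * 0.001 = 0.01125 m. Combine: 1.6689976 J / 0.01125 m = 148.35534 N. Result: 148.35534 N ≈ 148.4 N (4 s.f.).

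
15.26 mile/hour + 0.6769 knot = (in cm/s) 1 mile/hour = 0.44704 m/s, so 15.26 mile/hour = 15.26 * 0.44704 = 6.8218304 m/s. 1 knot = 0.51444444 m/s, so 0.6769 knot = 0.6769 * 0.51444444 = 0.34822744 m/s. Sum: 6.8218304 + 0.34822744 = 7.1700578 m/s. 1 cm/s = 0.01 m/s, so 7.1700578 m/s = 7.1700578 / 0.01 = 717.00578 cm/s ≈ 717 cm/s (4 s.f.). Final answer: 717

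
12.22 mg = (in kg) 1 mg = 1e-06 kg, so 12.22 mg = 12.22 * 1e-06 = 1.222e-05 kg. Result: 1.222e-05 kg. Final answer: 1.222e-05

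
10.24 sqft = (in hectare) 1 sqft = 0.09290304 m^2, so 10.24 sqft = 10.24 * 0.09290304 = 0.95132713 m^2. 1 hectare = 10000 m^2, so 0.95132713 m^2 = 0.95132713 / 10000 = 9.5132713e-05 hectare ≈ 9.513e-05 hectare (4 s.f.). Final answer: 9.513e-05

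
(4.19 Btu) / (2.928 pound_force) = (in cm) 1 Btu = 1055.0559 J, so 4.19 Btu = 4.19 * 1055.0559 = 4420.684 J. 1 pound_force = 4.4482216 N, so 2.928 pound_force = 2.928 * 4.4482216 = 13.024393 N. Combine: 4420.684 J / 13.024393 N = 339.41575 m. 1 cm = 0.01 m, so 339.41575 m = 339.41575 / 0.01 = 33941.575 cm ≈ 3.394e+04 cm (4 s.f.). Final answer: 3.394e+04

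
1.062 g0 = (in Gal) 1 g0 = 9.80665 m/s^2, so 1.062 g0 = 1.062 * 9.80665 = 10.414662 m/s^2. 1 Gal = 0.01 m/s^2, so 10.414662 m/s^2 = 10.414662 / 0.01 = 1041.4662 Gal ≈ 1041 Gal (4 s.f.). Final answer: 1041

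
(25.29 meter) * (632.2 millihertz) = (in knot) 25.29 meter = 25.29 m. 1 millihertz = 0.001 Hz, so 632.2 millihertz = 632.2 * 0.001 = 0.6322 Hz. Combine: 25.29 m * 0.6322 Hz = 15.988338 m/s. 1 knot = 0.51444444 m/s, so 15.988338 m/s = 15.988338 / 0.51444444 = 31.078843 knot ≈ 31.08 knot (4 s.f.). Final answer: 31.08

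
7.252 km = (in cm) 1 km = 1000 m, so 7.252 km = 7.252 * 1000 = 7252 m. 1 cm = 0.01 m, so 7252 m = 7252 / 0.01 = 725200 cm ≈ 7.252e+05 cm (4 s.f.). Final answer: 7.252e+05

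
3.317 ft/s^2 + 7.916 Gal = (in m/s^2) 1.09. Check: 1 ft/s^2 = 0.3048 m/s^2, so 3.317 ft/s^2 = 3.317 * 0.3048 = 1.0110216 m/s^2. 1 Gal = 0.01 m/s^2, so 7.916 Gal = 7.916 * 0.01 = 0.07916 m/s^2. Sum: 1.0110216 + 0.07916 = 1.0901816 m/s^2. Result: 1.0901816 m/s^2 ≈ 1.09 m/s^2 (4 s.f.).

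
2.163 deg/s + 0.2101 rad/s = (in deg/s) 1 deg/s = 0.017453293 rad/s, so 2.163 deg/s = 2.163 * 0.017453293 = 0.037751472 rad/s. 0.2101 rad/s is already in rad/s. Sum: 0.037751472 + 0.2101 = 0.24785147 rad/s. 1 deg/s = 0.017453293 rad/s, so 0.24785147 rad/s = 0.24785147 / 0.017453293 = 14.200843 deg/s ≈ 14.2 deg/s (4 s.f.). Final answer: 14.2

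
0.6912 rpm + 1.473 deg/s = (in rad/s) 0.09809. Check: 1 rpm = 0.10471976 rad/s, so 0.6912 rpm = 0.6912 * 0.10471976 = 0.072382295 rad/s. 1 deg/s = 0.017453293 rad/s, so 1.473 deg/s = 1.473 * 0.017453293 = 0.0257087 rad/s. Sum: 0.072382295 + 0.0257087 = 0.098090995 rad/s. Result: 0.098090995 rad/s ≈ 0.09809 rad/s (4 s.f.).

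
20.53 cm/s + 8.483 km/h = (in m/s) 2.562. Check: 1 cm/s = 0.01 m/s, so 20.53 cm/s = 20.53 * 0.01 = 0.2053 m/s. 1 km/h = 0.27777778 m/s, so 8.483 km/h = 8.483 * 0.27777778 = 2.3563889 m/s. Sum: 0.2053 + 2.3563889 = 2.5616889 m/s. Result: 2.5616889 m/s ≈ 2.562 m/s (4 s.f.).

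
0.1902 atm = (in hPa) 1 atm = 101325 Pa, so 0.1902 atm = 0.1902 * 101325 = 19272.015 Pa. 1 hPa = 100 Pa, so 19272.015 Pa = 19272.015 / 100 = 192.72015 hPa ≈ 192.7 hPa (4 s.f.). Final answer: 192.7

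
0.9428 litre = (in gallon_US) 0.2491. Check: 1 litre = 0.001 m^3, so 0.9428 litre = 0.9428 * 0.001 = 0.0009428 m^3. 1 gallon_US = 0.0037854118 m^3, so 0.0009428 m^3 = 0.0009428 / 0.0037854118 = 0.24906141 gallon_US ≈ 0.2491 gallon_US (4 s.f.).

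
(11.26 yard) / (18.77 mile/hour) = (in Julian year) 3.888e-08. Check: 1 yard = 0.9144 m, so 11.26 yard = 11.26 * 0.9144 = 10.296144 m. 1 mile/hour = 0.44704 m/s, so 18.77 mile/hour = 18.77 * 0.44704 = 8.3909408 m/s. Combine: 10.296144 m / 8.3909408 m/s = 1.2270548 s. 1 Julian year = 31557600 s, so 1.2270548 s = 1.2270548 / 31557600 = 3.888302e-08 Julian year ≈ 3.888e-08 Julian year (4 s.f.).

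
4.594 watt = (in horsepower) 4.594 watt = 4.594 W. 1 horsepower = 745.69987 W, so 4.594 W = 4.594 / 745.69987 = 0.0061606555 horsepower ≈ 0.006161 horsepower (4 s.f.). Final answer: 0.006161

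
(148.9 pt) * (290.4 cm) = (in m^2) 1 pt = 0.00035277778 m, so 148.9 pt = 148.9 * 0.00035277778 = 0.052528611 m. 1 cm = 0.01 m, so 290.4 cm = 290.4 * 0.01 = 2.904 m. Combine: 0.052528611 m * 2.904 m = 0.15254309 m^2. Result: 0.15254309 m^2 ≈ 0.1525 m^2 (4 s.f.). Final answer: 0.1525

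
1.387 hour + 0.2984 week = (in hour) 1 hour = 3600 s, so 1.387 hour = 1.387 * 3600 = 4993.2 s. 1 week = 604800 s, so 0.2984 week = 0.2984 * 604800 = 180472.32 s. Sum: 4993.2 + 180472.32 = 185465.52 s. 1 hour = 3600 s, so 185465.52 s = 185465.52 / 3600 = 51.5182 hour ≈ 51.52 hour (4 s.f.). Final answer: 51.52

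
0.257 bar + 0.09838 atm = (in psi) 5.173. Check: 1 bar = 100000 Pa, so 0.257 bar = 0.257 * 100000 = 25700 Pa. 1 atm = 101325 Pa, so 0.09838 atm = 0.09838 * 101325 = 9968.3535 Pa. Sum: 25700 + 9968.3535 = 35668.353 Pa. 1 psi = 6894.7573 Pa, so 35668.353 Pa = 35668.353 / 6894.7573 = 5.1732573 psi ≈ 5.173 psi (4 s.f.).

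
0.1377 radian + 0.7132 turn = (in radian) 4.619. Check: 0.1377 radian = 0.1377 rad. 1 turn = 6.2831853 rad, so 0.7132 turn = 0.7132 * 6.2831853 = 4.4811678 rad. Sum: 0.1377 + 4.4811678 = 4.6188678 rad. 4.6188678 rad = 4.6188678 radian ≈ 4.619 radian (4 s.f.).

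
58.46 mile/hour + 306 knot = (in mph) 1 mile/hour = 0.44704 m/s, so 58.46 mile/hour = 58.46 * 0.44704 = 26.133958 m/s. 1 knot = 0.51444444 m/s, so 306 knot = 306 * 0.51444444 = 157.42 m/s. Sum: 26.133958 + 157.42 = 183.55396 m/s. 1 mph = 0.44704 m/s, so 183.55396 m/s = 183.55396 / 0.44704 = 410.59851 mph ≈ 410.6 mph (4 s.f.). Final answer: 410.6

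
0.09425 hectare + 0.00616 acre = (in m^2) 1 hectare = 10000 m^2, so 0.09425 hectare = 0.09425 * 10000 = 942.5 m^2. 1 acre = 4046.8564 m^2, so 0.00616 acre = 0.00616 * 4046.8564 = 24.928636 m^2. Sum: 942.5 + 24.928636 = 967.42864 m^2. Result: 967.42864 m^2 ≈ 967.4 m^2 (4 s.f.). Final answer: 967.4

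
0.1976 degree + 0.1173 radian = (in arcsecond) 1 degree = 0.017453293 rad, so 0.1976 degree = 0.1976 * 0.017453293 = 0.0034487706 rad. 0.1173 radian = 0.1173 rad. Sum: 0.0034487706 + 0.1173 = 0.12074877 rad. 1 arcsecond = 4.8481368e-06 rad, so 0.12074877 rad = 0.12074877 / 4.8481368e-06 = 24906.222 arcsecond ≈ 2.491e+04 arcsecond (4 s.f.). Final answer: 2.491e+04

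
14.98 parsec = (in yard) 1 parsec = 3.0856776e+16 m, so 14.98 parsec = 14.98 * 3.0856776e+16 = 4.622345e+17 m. 1 yard = 0.9144 m, so 4.622345e+17 m = 4.622345e+17 / 0.9144 = 5.055058e+17 yard ≈ 5.055e+17 yard (4 s.f.). Final answer: 5.055e+17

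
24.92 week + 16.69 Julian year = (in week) 895.8. Check: 1 week = 604800 s, so 24.92 week = 24.92 * 604800 = 15071616 s. 1 Julian year = 31557600 s, so 16.69 Julian year = 16.69 * 31557600 = 5.2669634e+08 s. Sum: 15071616 + 5.2669634e+08 = 5.4176796e+08 s. 1 week = 604800 s, so 5.4176796e+08 s = 5.4176796e+08 / 604800 = 895.78036 week ≈ 895.8 week (4 s.f.).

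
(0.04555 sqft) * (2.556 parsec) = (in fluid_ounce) 1.129e+19. Check: 1 sqft = 0.09290304 m^2, so 0.04555 sqft = 0.04555 * 0.09290304 = 0.0042317335 m^2. 1 parsec = 3.0856776e+16 m, so 2.556 parsec = 2.556 * 3.0856776e+16 = 7.8869919e+16 m. Combine: 0.0042317335 m^2 * 7.8869919e+16 m = 3.3375648e+14 m^3. 1 fluid_ounce = 2.957353e-05 m^3, so 3.3375648e+14 m^3 = 3.3375648e+14 / 2.957353e-05 = 1.1285649e+19 fluid_ounce ≈ 1.129e+19 fluid_ounce (4 s.f.).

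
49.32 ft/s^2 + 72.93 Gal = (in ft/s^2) 1 ft/s^2 = 0.3048 m/s^2, so 49.32 ft/s^2 = 49.32 * 0.3048 = 15.032736 m/s^2. 1 Gal = 0.01 m/s^2, so 72.93 Gal = 72.93 * 0.01 = 0.7293 m/s^2. Sum: 15.032736 + 0.7293 = 15.762036 m/s^2. 1 ft/s^2 = 0.3048 m/s^2, so 15.762036 m/s^2 = 15.762036 / 0.3048 = 51.712717 ft/s^2 ≈ 51.71 ft/s^2 (4 s.f.). Final answer: 51.71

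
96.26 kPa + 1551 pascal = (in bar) 0.9781. Check: 1 kPa = 1000 Pa, so 96.26 kPa = 96.26 * 1000 = 96260 Pa. 1551 pascal = 1551 Pa. Sum: 96260 + 1551 = 97811 Pa. 1 bar = 100000 Pa, so 97811 Pa = 97811 / 100000 = 0.97811 bar ≈ 0.9781 bar (4 s.f.).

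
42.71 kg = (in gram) 4.271e+04. Check: 1 gram = 0.001 kg, so 42.71 kg = 42.71 / 0.001 = 42710 gram ≈ 4.271e+04 gram (4 s.f.).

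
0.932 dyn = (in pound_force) 2.095e-06. Check: 1 dyn = 1e-05 N, so 0.932 dyn = 0.932 * 1e-05 = 9.32e-06 N. 1 pound_force = 4.4482216 N, so 9.32e-06 N = 9.32e-06 / 4.4482216 = 2.0952193e-06 pound_force ≈ 2.095e-06 pound_force (4 s.f.).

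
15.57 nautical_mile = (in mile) 17.92. Check: 1 nautical_mile = 1852 m, so 15.57 nautical_mile = 15.57 * 1852 = 28835.64 m. 1 mile = 1609.344 m, so 28835.64 m = 28835.64 / 1609.344 = 17.917636 mile ≈ 17.92 mile (4 s.f.).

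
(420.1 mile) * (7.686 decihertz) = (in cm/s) 5.196e+07. Check: 1 mile = 1609.344 m, so 420.1 mile = 420.1 * 1609.344 = 676085.41 m. 1 decihertz = 0.1 Hz, so 7.686 decihertz = 7.686 * 0.1 = 0.7686 Hz. Combine: 676085.41 m * 0.7686 Hz = 519639.25 m/s. 1 cm/s = 0.01 m/s, so 519639.25 m/s = 519639.25 / 0.01 = 51963925 cm/s ≈ 5.196e+07 cm/s (4 s.f.).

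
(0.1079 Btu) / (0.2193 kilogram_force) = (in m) 1 Btu = 1055.0559 J, so 0.1079 Btu = 0.1079 * 1055.0559 = 113.84053 J. 1 kilogram_force = 9.80665 N, so 0.2193 kilogram_force = 0.2193 * 9.80665 = 2.1505983 N. Combine: 113.84053 J / 2.1505983 N = 52.93435 m. Result: 52.93435 m ≈ 52.93 m (4 s.f.). Final answer: 52.93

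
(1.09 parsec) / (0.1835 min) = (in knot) 5.938e+15. Check: 1 parsec = 3.0856776e+16 m, so 1.09 parsec = 1.09 * 3.0856776e+16 = 3.3633886e+16 m. 1 min = 60 s, so 0.1835 min = 0.1835 * 60 = 11.01 s. Combine: 3.3633886e+16 m / 11.01 s = 3.0548488e+15 m/s. 1 knot = 0.51444444 m/s, so 3.0548488e+15 m/s = 3.0548488e+15 / 0.51444444 = 5.9381511e+15 knot ≈ 5.938e+15 knot (4 s.f.).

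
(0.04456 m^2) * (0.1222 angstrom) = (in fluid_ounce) 0.04456 m^2 is already in m^2. 1 angstrom = 1e-10 m, so 0.1222 angstrom = 0.1222 * 1e-10 = 1.222e-11 m. Combine: 0.04456 m^2 * 1.222e-11 m = 5.445232e-13 m^3. 1 fluid_ounce = 2.957353e-05 m^3, so 5.445232e-13 m^3 = 5.445232e-13 / 2.957353e-05 = 1.841252e-08 fluid_ounce ≈ 1.841e-08 fluid_ounce (4 s.f.). Final answer: 1.841e-08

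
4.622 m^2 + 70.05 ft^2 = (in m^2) 11.13. Check: 4.622 m^2 is already in m^2. 1 ft^2 = 0.09290304 m^2, so 70.05 ft^2 = 70.05 * 0.09290304 = 6.507858 m^2. Sum: 4.622 + 6.507858 = 11.129858 m^2. Result: 11.129858 m^2 ≈ 11.13 m^2 (4 s.f.).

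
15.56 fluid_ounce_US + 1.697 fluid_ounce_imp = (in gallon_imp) 1 fluid_ounce_US = 2.957353e-05 m^3, so 15.56 fluid_ounce_US = 15.56 * 2.957353e-05 = 0.00046016412 m^3. 1 fluid_ounce_imp = 2.8413063e-05 m^3, so 1.697 fluid_ounce_imp = 1.697 * 2.8413063e-05 = 4.8216967e-05 m^3. Sum: 0.00046016412 + 4.8216967e-05 = 0.00050838109 m^3. 1 gallon_imp = 0.00454609 m^3, so 0.00050838109 m^3 = 0.00050838109 / 0.00454609 = 0.11182821 gallon_imp ≈ 0.1118 gallon_imp (4 s.f.). Final answer: 0.1118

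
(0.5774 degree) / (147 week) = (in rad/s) 1.134e-10. Check: 1 degree = 0.017453293 rad, so 0.5774 degree = 0.5774 * 0.017453293 = 0.010077531 rad. 1 week = 604800 s, so 147 week = 147 * 604800 = 88905600 s. Combine: 0.010077531 rad / 88905600 s = 1.1335091e-10 rad/s. Result: 1.1335091e-10 rad/s ≈ 1.134e-10 rad/s (4 s.f.).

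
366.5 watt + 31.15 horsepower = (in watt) 2.36e+04. Check: 366.5 watt = 366.5 W. 1 horsepower = 745.69987 W, so 31.15 horsepower = 31.15 * 745.69987 = 23228.551 W. Sum: 366.5 + 23228.551 = 23595.051 W. 23595.051 W = 23595.051 watt ≈ 2.36e+04 watt (4 s.f.).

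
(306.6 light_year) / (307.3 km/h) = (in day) 1 light_year = 9.4607305e+15 m, so 306.6 light_year = 306.6 * 9.4607305e+15 = 2.90066e+18 m. 1 km/h = 0.27777778 m/s, so 307.3 km/h = 307.3 * 0.27777778 = 85.361111 m/s. Combine: 2.90066e+18 m / 85.361111 m/s = 3.3981047e+16 s. 1 day = 86400 s, so 3.3981047e+16 s = 3.3981047e+16 / 86400 = 3.9329916e+11 day ≈ 3.933e+11 day (4 s.f.). Final answer: 3.933e+11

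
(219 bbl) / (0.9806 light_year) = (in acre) 9.274e-19. Check: 1 bbl = 0.15898729 m^3, so 219 bbl = 219 * 0.15898729 = 34.818218 m^3. 1 light_year = 9.4607305e+15 m, so 0.9806 light_year = 0.9806 * 9.4607305e+15 = 9.2771923e+15 m. Combine: 34.818218 m^3 / 9.2771923e+15 m = 3.7530986e-15 m^2. 1 acre = 4046.8564 m^2, so 3.7530986e-15 m^2 = 3.7530986e-15 / 4046.8564 = 9.2741087e-19 acre ≈ 9.274e-19 acre (4 s.f.).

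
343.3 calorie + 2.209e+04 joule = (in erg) 1 calorie = 4.184 J, so 343.3 calorie = 343.3 * 4.184 = 1436.3672 J. 2.209e+04 joule = 22090 J. Sum: 1436.3672 + 22090 = 23526.367 J. 1 erg = 1e-07 J, so 23526.367 J = 23526.367 / 1e-07 = 2.3526367e+11 erg ≈ 2.353e+11 erg (4 s.f.). Final answer: 2.353e+11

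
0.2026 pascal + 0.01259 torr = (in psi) 0.2026 pascal = 0.2026 Pa. 1 torr = 133.32237 Pa, so 0.01259 torr = 0.01259 * 133.32237 = 1.6785286 Pa. Sum: 0.2026 + 1.6785286 = 1.8811286 Pa. 1 psi = 6894.7573 Pa, so 1.8811286 Pa = 1.8811286 / 6894.7573 = 0.00027283464 psi ≈ 0.0002728 psi (4 s.f.). Final answer: 0.0002728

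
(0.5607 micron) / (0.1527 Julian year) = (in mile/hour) 2.603e-13. Check: 1 micron = 1e-06 m, so 0.5607 micron = 0.5607 * 1e-06 = 5.607e-07 m. 1 Julian year = 31557600 s, so 0.1527 Julian year = 0.1527 * 31557600 = 4818845.5 s. Combine: 5.607e-07 m / 4818845.5 s = 1.1635567e-13 m/s. 1 mile/hour = 0.44704 m/s, so 1.1635567e-13 m/s = 1.1635567e-13 / 0.44704 = 2.6028022e-13 mile/hour ≈ 2.603e-13 mile/hour (4 s.f.).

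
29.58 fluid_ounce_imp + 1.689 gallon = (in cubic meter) 1 fluid_ounce_imp = 2.8413063e-05 m^3, so 29.58 fluid_ounce_imp = 29.58 * 2.8413063e-05 = 0.00084045839 m^3. 1 gallon = 0.0037854118 m^3, so 1.689 gallon = 1.689 * 0.0037854118 = 0.0063935605 m^3. Sum: 0.00084045839 + 0.0063935605 = 0.0072340189 m^3. 0.0072340189 m^3 = 0.0072340189 cubic meter ≈ 0.007234 cubic meter (4 s.f.). Final answer: 0.007234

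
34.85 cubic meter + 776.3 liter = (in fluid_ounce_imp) 34.85 cubic meter = 34.85 m^3. 1 liter = 0.001 m^3, so 776.3 liter = 776.3 * 0.001 = 0.7763 m^3. Sum: 34.85 + 0.7763 = 35.6263 m^3. 1 fluid_ounce_imp = 2.8413063e-05 m^3, so 35.6263 m^3 = 35.6263 / 2.8413063e-05 = 1253870.5 fluid_ounce_imp ≈ 1.254e+06 fluid_ounce_imp (4 s.f.). Final answer: 1.254e+06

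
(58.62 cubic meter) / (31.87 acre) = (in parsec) 1.473e-20. Check: 58.62 cubic meter = 58.62 m^3. 1 acre = 4046.8564 m^2, so 31.87 acre = 31.87 * 4046.8564 = 128973.31 m^2. Combine: 58.62 m^3 / 128973.31 m^2 = 0.00045451263 m. 1 parsec = 3.0856776e+16 m, so 0.00045451263 m = 0.00045451263 / 3.0856776e+16 = 1.4729751e-20 parsec ≈ 1.473e-20 parsec (4 s.f.).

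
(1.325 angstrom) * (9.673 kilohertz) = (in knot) 1 angstrom = 1e-10 m, so 1.325 angstrom = 1.325 * 1e-10 = 1.325e-10 m. 1 kilohertz = 1000 Hz, so 9.673 kilohertz = 9.673 * 1000 = 9673 Hz. Combine: 1.325e-10 m * 9673 Hz = 1.2816725e-06 m/s. 1 knot = 0.51444444 m/s, so 1.2816725e-06 m/s = 1.2816725e-06 / 0.51444444 = 2.491372e-06 knot ≈ 2.491e-06 knot (4 s.f.). Final answer: 2.491e-06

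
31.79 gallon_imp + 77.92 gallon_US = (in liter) 1 gallon_imp = 0.00454609 m^3, so 31.79 gallon_imp = 31.79 * 0.00454609 = 0.1445202 m^3. 1 gallon_US = 0.0037854118 m^3, so 77.92 gallon_US = 77.92 * 0.0037854118 = 0.29495929 m^3. Sum: 0.1445202 + 0.29495929 = 0.43947949 m^3. 1 liter = 0.001 m^3, so 0.43947949 m^3 = 0.43947949 / 0.001 = 439.47949 liter ≈ 439.5 liter (4 s.f.). Final answer: 439.5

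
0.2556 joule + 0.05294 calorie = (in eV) 0.2556 joule = 0.2556 J. 1 calorie = 4.184 J, so 0.05294 calorie = 0.05294 * 4.184 = 0.22150096 J. Sum: 0.2556 + 0.22150096 = 0.47710096 J. 1 eV = 1.6021766e-19 J, so 0.47710096 J = 0.47710096 / 1.6021766e-19 = 2.97783e+18 eV ≈ 2.978e+18 eV (4 s.f.). Final answer: 2.978e+18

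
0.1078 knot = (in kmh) 0.1996. Check: 1 knot = 0.51444444 m/s, so 0.1078 knot = 0.1078 * 0.51444444 = 0.055457111 m/s. 1 kmh = 0.27777778 m/s, so 0.055457111 m/s = 0.055457111 / 0.27777778 = 0.1996456 kmh ≈ 0.1996 kmh (4 s.f.).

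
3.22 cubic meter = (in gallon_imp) 708.3. Check: 3.22 cubic meter = 3.22 m^3. 1 gallon_imp = 0.00454609 m^3, so 3.22 m^3 = 3.22 / 0.00454609 = 708.30098 gallon_imp ≈ 708.3 gallon_imp (4 s.f.).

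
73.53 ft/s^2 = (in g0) 1 ft/s^2 = 0.3048 m/s^2, so 73.53 ft/s^2 = 73.53 * 0.3048 = 22.411944 m/s^2. 1 g0 = 9.80665 m/s^2, so 22.411944 m/s^2 = 22.411944 / 9.80665 = 2.2853823 g0 ≈ 2.285 g0 (4 s.f.). Final answer: 2.285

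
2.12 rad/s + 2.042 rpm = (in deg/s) 133.7. Check: 2.12 rad/s is already in rad/s. 1 rpm = 0.10471976 rad/s, so 2.042 rpm = 2.042 * 0.10471976 = 0.21383774 rad/s. Sum: 2.12 + 0.21383774 = 2.3338377 rad/s. 1 deg/s = 0.017453293 rad/s, so 2.3338377 rad/s = 2.3338377 / 0.017453293 = 133.71905 deg/s ≈ 133.7 deg/s (4 s.f.).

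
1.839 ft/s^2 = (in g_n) 0.05716. Check: 1 ft/s^2 = 0.3048 m/s^2, so 1.839 ft/s^2 = 1.839 * 0.3048 = 0.5605272 m/s^2. 1 g_n = 9.80665 m/s^2, so 0.5605272 m/s^2 = 0.5605272 / 9.80665 = 0.057157867 g_n ≈ 0.05716 g_n (4 s.f.).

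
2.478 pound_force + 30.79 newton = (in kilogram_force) 1 pound_force = 4.4482216 N, so 2.478 pound_force = 2.478 * 4.4482216 = 11.022693 N. 30.79 newton = 30.79 N. Sum: 11.022693 + 30.79 = 41.812693 N. 1 kilogram_force = 9.80665 N, so 41.812693 N = 41.812693 / 9.80665 = 4.2637081 kilogram_force ≈ 4.264 kilogram_force (4 s.f.). Final answer: 4.264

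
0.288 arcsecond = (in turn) 2.222e-07. Check: 1 arcsecond = 4.8481368e-06 rad, so 0.288 arcsecond = 0.288 * 4.8481368e-06 = 1.3962634e-06 rad. 1 turn = 6.2831853 rad, so 1.3962634e-06 rad = 1.3962634e-06 / 6.2831853 = 2.2222222e-07 turn ≈ 2.222e-07 turn (4 s.f.).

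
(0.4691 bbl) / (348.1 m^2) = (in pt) 1 bbl = 0.15898729 m^3, so 0.4691 bbl = 0.4691 * 0.15898729 = 0.07458094 m^3. 348.1 m^2 is already in m^2. Combine: 0.07458094 m^3 / 348.1 m^2 = 0.00021425148 m. 1 pt = 0.00035277778 m, so 0.00021425148 m = 0.00021425148 / 0.00035277778 = 0.60732703 pt ≈ 0.6073 pt (4 s.f.). Final answer: 0.6073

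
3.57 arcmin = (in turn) 1 arcmin = 0.00029088821 rad, so 3.57 arcmin = 3.57 * 0.00029088821 = 0.0010384709 rad. 1 turn = 6.2831853 rad, so 0.0010384709 rad = 0.0010384709 / 6.2831853 = 0.00016527778 turn ≈ 0.0001653 turn (4 s.f.). Final answer: 0.0001653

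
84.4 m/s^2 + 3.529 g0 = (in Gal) 1.19e+04. Check: 84.4 m/s^2 is already in m/s^2. 1 g0 = 9.80665 m/s^2, so 3.529 g0 = 3.529 * 9.80665 = 34.607668 m/s^2. Sum: 84.4 + 34.607668 = 119.00767 m/s^2. 1 Gal = 0.01 m/s^2, so 119.00767 m/s^2 = 119.00767 / 0.01 = 11900.767 Gal ≈ 1.19e+04 Gal (4 s.f.).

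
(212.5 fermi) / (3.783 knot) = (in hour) 3.033e-17. Check: 1 fermi = 1e-15 m, so 212.5 fermi = 212.5 * 1e-15 = 2.125e-13 m. 1 knot = 0.51444444 m/s, so 3.783 knot = 3.783 * 0.51444444 = 1.9461433 m/s. Combine: 2.125e-13 m / 1.9461433 m/s = 1.0919031e-13 s. 1 hour = 3600 s, so 1.0919031e-13 s = 1.0919031e-13 / 3600 = 3.0330643e-17 hour ≈ 3.033e-17 hour (4 s.f.).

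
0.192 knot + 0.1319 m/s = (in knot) 1 knot = 0.51444444 m/s, so 0.192 knot = 0.192 * 0.51444444 = 0.098773333 m/s. 0.1319 m/s is already in m/s. Sum: 0.098773333 + 0.1319 = 0.23067333 m/s. 1 knot = 0.51444444 m/s, so 0.23067333 m/s = 0.23067333 / 0.51444444 = 0.44839309 knot ≈ 0.4484 knot (4 s.f.). Final answer: 0.4484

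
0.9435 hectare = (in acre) 2.331. Check: 1 hectare = 10000 m^2, so 0.9435 hectare = 0.9435 * 10000 = 9435 m^2. 1 acre = 4046.8564 m^2, so 9435 m^2 = 9435 / 4046.8564 = 2.3314393 acre ≈ 2.331 acre (4 s.f.).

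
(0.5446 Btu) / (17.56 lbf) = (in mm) 7356. Check: 1 Btu = 1055.0559 J, so 0.5446 Btu = 0.5446 * 1055.0559 = 574.58342 J. 1 lbf = 4.4482216 N, so 17.56 lbf = 17.56 * 4.4482216 = 78.110772 N. Combine: 574.58342 J / 78.110772 N = 7.3560074 m. 1 mm = 0.001 m, so 7.3560074 m = 7.3560074 / 0.001 = 7356.0074 mm ≈ 7356 mm (4 s.f.).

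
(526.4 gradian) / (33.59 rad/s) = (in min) 0.004103. Check: 1 gradian = 0.015707963 rad, so 526.4 gradian = 526.4 * 0.015707963 = 8.2686719 rad. 33.59 rad/s is already in rad/s. Combine: 8.2686719 rad / 33.59 rad/s = 0.24616469 s. 1 min = 60 s, so 0.24616469 s = 0.24616469 / 60 = 0.0041027448 min ≈ 0.004103 min (4 s.f.).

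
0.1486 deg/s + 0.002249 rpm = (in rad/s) 1 deg/s = 0.017453293 rad/s, so 0.1486 deg/s = 0.1486 * 0.017453293 = 0.0025935593 rad/s. 1 rpm = 0.10471976 rad/s, so 0.002249 rpm = 0.002249 * 0.10471976 = 0.00023551473 rad/s. Sum: 0.0025935593 + 0.00023551473 = 0.002829074 rad/s. Result: 0.002829074 rad/s ≈ 0.002829 rad/s (4 s.f.). Final answer: 0.002829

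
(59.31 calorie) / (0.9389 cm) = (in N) 2.643e+04. Check: 1 calorie = 4.184 J, so 59.31 calorie = 59.31 * 4.184 = 248.15304 J. 1 cm = 0.01 m, so 0.9389 cm = 0.9389 * 0.01 = 0.009389 m. Combine: 248.15304 J / 0.009389 m = 26430.189 N. Result: 26430.189 N ≈ 2.643e+04 N (4 s.f.).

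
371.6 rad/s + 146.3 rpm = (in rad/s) 371.6 rad/s is already in rad/s. 1 rpm = 0.10471976 rad/s, so 146.3 rpm = 146.3 * 0.10471976 = 15.3205 rad/s. Sum: 371.6 + 15.3205 = 386.9205 rad/s. Result: 386.9205 rad/s ≈ 386.9 rad/s (4 s.f.). Final answer: 386.9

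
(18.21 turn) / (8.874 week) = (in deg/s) 1 turn = 6.2831853 rad, so 18.21 turn = 18.21 * 6.2831853 = 114.4168 rad. 1 week = 604800 s, so 8.874 week = 8.874 * 604800 = 5366995.2 s. Combine: 114.4168 rad / 5366995.2 s = 2.1318596e-05 rad/s. 1 deg/s = 0.017453293 rad/s, so 2.1318596e-05 rad/s = 2.1318596e-05 / 0.017453293 = 0.0012214656 deg/s ≈ 0.001221 deg/s (4 s.f.). Final answer: 0.001221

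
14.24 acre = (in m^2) 1 acre = 4046.8564 m^2, so 14.24 acre = 14.24 * 4046.8564 = 57627.235 m^2. Result: 57627.235 m^2 ≈ 5.763e+04 m^2 (4 s.f.). Final answer: 5.763e+04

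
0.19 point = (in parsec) 1 point = 0.00035277778 m, so 0.19 point = 0.19 * 0.00035277778 = 6.7027778e-05 m. 1 parsec = 3.0856776e+16 m, so 6.7027778e-05 m = 6.7027778e-05 / 3.0856776e+16 = 2.1722223e-21 parsec ≈ 2.172e-21 parsec (4 s.f.). Final answer: 2.172e-21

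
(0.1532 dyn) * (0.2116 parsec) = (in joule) 1e+10. Check: 1 dyn = 1e-05 N, so 0.1532 dyn = 0.1532 * 1e-05 = 1.532e-06 N. 1 parsec = 3.0856776e+16 m, so 0.2116 parsec = 0.2116 * 3.0856776e+16 = 6.5292938e+15 m. Combine: 1.532e-06 N * 6.5292938e+15 m = 1.0002878e+10 J. 1.0002878e+10 J = 1.0002878e+10 joule ≈ 1e+10 joule (4 s.f.).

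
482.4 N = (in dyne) 1 dyne = 1e-05 N, so 482.4 N = 482.4 / 1e-05 = 48240000 dyne ≈ 4.824e+07 dyne (4 s.f.). Final answer: 4.824e+07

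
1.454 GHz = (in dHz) 1.454e+10. Check: 1 GHz = 1e+09 Hz, so 1.454 GHz = 1.454 * 1e+09 = 1.454e+09 Hz. 1 dHz = 0.1 Hz, so 1.454e+09 Hz = 1.454e+09 / 0.1 = 1.454e+10 dHz.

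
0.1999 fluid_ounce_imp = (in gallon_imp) 0.001249. Check: 1 fluid_ounce_imp = 2.8413063e-05 m^3, so 0.1999 fluid_ounce_imp = 0.1999 * 2.8413063e-05 = 5.6797712e-06 m^3. 1 gallon_imp = 0.00454609 m^3, so 5.6797712e-06 m^3 = 5.6797712e-06 / 0.00454609 = 0.001249375 gallon_imp ≈ 0.001249 gallon_imp (4 s.f.).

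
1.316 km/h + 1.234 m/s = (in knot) 3.109. Check: 1 km/h = 0.27777778 m/s, so 1.316 km/h = 1.316 * 0.27777778 = 0.36555556 m/s. 1.234 m/s is already in m/s. Sum: 0.36555556 + 1.234 = 1.5995556 m/s. 1 knot = 0.51444444 m/s, so 1.5995556 m/s = 1.5995556 / 0.51444444 = 3.1092873 knot ≈ 3.109 knot (4 s.f.).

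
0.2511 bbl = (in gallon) 10.55. Check: 1 bbl = 0.15898729 m^3, so 0.2511 bbl = 0.2511 * 0.15898729 = 0.03992171 m^3. 1 gallon = 0.0037854118 m^3, so 0.03992171 m^3 = 0.03992171 / 0.0037854118 = 10.5462 gallon ≈ 10.55 gallon (4 s.f.).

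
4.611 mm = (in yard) 0.005043. Check: 1 mm = 0.001 m, so 4.611 mm = 4.611 * 0.001 = 0.004611 m. 1 yard = 0.9144 m, so 0.004611 m = 0.004611 / 0.9144 = 0.0050426509 yard ≈ 0.005043 yard (4 s.f.).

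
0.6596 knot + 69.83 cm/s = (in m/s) 1 knot = 0.51444444 m/s, so 0.6596 knot = 0.6596 * 0.51444444 = 0.33932756 m/s. 1 cm/s = 0.01 m/s, so 69.83 cm/s = 69.83 * 0.01 = 0.6983 m/s. Sum: 0.33932756 + 0.6983 = 1.0376276 m/s. Result: 1.0376276 m/s ≈ 1.038 m/s (4 s.f.). Final answer: 1.038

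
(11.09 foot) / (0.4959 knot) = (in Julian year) 1 foot = 0.3048 m, so 11.09 foot = 11.09 * 0.3048 = 3.380232 m. 1 knot = 0.51444444 m/s, so 0.4959 knot = 0.4959 * 0.51444444 = 0.255113 m/s. Combine: 3.380232 m / 0.255113 m/s = 13.24994 s. 1 Julian year = 31557600 s, so 13.24994 s = 13.24994 / 31557600 = 4.1986527e-07 Julian year ≈ 4.199e-07 Julian year (4 s.f.). Final answer: 4.199e-07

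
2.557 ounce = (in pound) 0.1598. Check: 1 ounce = 0.028349523 kg, so 2.557 ounce = 2.557 * 0.028349523 = 0.072489731 kg. 1 pound = 0.45359237 kg, so 0.072489731 kg = 0.072489731 / 0.45359237 = 0.1598125 pound ≈ 0.1598 pound (4 s.f.).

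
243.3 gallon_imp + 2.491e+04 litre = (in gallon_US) 6873. Check: 1 gallon_imp = 0.00454609 m^3, so 243.3 gallon_imp = 243.3 * 0.00454609 = 1.1060637 m^3. 1 litre = 0.001 m^3, so 2.491e+04 litre = 2.491e+04 * 0.001 = 24.91 m^3. Sum: 1.1060637 + 24.91 = 26.016064 m^3. 1 gallon_US = 0.0037854118 m^3, so 26.016064 m^3 = 26.016064 / 0.0037854118 = 6872.7169 gallon_US ≈ 6873 gallon_US (4 s.f.).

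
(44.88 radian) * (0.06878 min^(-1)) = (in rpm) 44.88 radian = 44.88 rad. 1 min^(-1) = 0.016666667 Hz, so 0.06878 min^(-1) = 0.06878 * 0.016666667 = 0.0011463333 Hz. Combine: 44.88 rad * 0.0011463333 Hz = 0.05144744 rad/s. 1 rpm = 0.10471976 rad/s, so 0.05144744 rad/s = 0.05144744 / 0.10471976 = 0.49128686 rpm ≈ 0.4913 rpm (4 s.f.). Final answer: 0.4913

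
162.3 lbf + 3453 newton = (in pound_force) 1 lbf = 4.4482216 N, so 162.3 lbf = 162.3 * 4.4482216 = 721.94637 N. 3453 newton = 3453 N. Sum: 721.94637 + 3453 = 4174.9464 N. 1 pound_force = 4.4482216 N, so 4174.9464 N = 4174.9464 / 4.4482216 = 938.56528 pound_force ≈ 938.6 pound_force (4 s.f.). Final answer: 938.6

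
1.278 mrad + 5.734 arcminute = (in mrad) 1 mrad = 0.001 rad, so 1.278 mrad = 1.278 * 0.001 = 0.001278 rad. 1 arcminute = 0.00029088821 rad, so 5.734 arcminute = 5.734 * 0.00029088821 = 0.001667953 rad. Sum: 0.001278 + 0.001667953 = 0.002945953 rad. 1 mrad = 0.001 rad, so 0.002945953 rad = 0.002945953 / 0.001 = 2.945953 mrad ≈ 2.946 mrad (4 s.f.). Final answer: 2.946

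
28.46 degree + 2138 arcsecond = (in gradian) 1 degree = 0.017453293 rad, so 28.46 degree = 28.46 * 0.017453293 = 0.49672071 rad. 1 arcsecond = 4.8481368e-06 rad, so 2138 arcsecond = 2138 * 4.8481368e-06 = 0.010365317 rad. Sum: 0.49672071 + 0.010365317 = 0.50708602 rad. 1 gradian = 0.015707963 rad, so 0.50708602 rad = 0.50708602 / 0.015707963 = 32.282099 gradian ≈ 32.28 gradian (4 s.f.). Final answer: 32.28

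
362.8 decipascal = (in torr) 0.2721. Check: 1 decipascal = 0.1 Pa, so 362.8 decipascal = 362.8 * 0.1 = 36.28 Pa. 1 torr = 133.32237 Pa, so 36.28 Pa = 36.28 / 133.32237 = 0.27212238 torr ≈ 0.2721 torr (4 s.f.).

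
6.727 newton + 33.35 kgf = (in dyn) 6.727 newton = 6.727 N. 1 kgf = 9.80665 N, so 33.35 kgf = 33.35 * 9.80665 = 327.05178 N. Sum: 6.727 + 327.05178 = 333.77878 N. 1 dyn = 1e-05 N, so 333.77878 N = 333.77878 / 1e-05 = 33377878 dyn ≈ 3.338e+07 dyn (4 s.f.). Final answer: 3.338e+07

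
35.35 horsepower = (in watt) 1 horsepower = 745.69987 W, so 35.35 horsepower = 35.35 * 745.69987 = 26360.49 W. 26360.49 W = 26360.49 watt ≈ 2.636e+04 watt (4 s.f.). Final answer: 2.636e+04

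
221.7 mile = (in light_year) 3.771e-11. Check: 1 mile = 1609.344 m, so 221.7 mile = 221.7 * 1609.344 = 356791.56 m. 1 light_year = 9.4607305e+15 m, so 356791.56 m = 356791.56 / 9.4607305e+15 = 3.7712898e-11 light_year ≈ 3.771e-11 light_year (4 s.f.).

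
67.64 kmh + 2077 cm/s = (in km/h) 1 kmh = 0.27777778 m/s, so 67.64 kmh = 67.64 * 0.27777778 = 18.788889 m/s. 1 cm/s = 0.01 m/s, so 2077 cm/s = 2077 * 0.01 = 20.77 m/s. Sum: 18.788889 + 20.77 = 39.558889 m/s. 1 km/h = 0.27777778 m/s, so 39.558889 m/s = 39.558889 / 0.27777778 = 142.412 km/h ≈ 142.4 km/h (4 s.f.). Final answer: 142.4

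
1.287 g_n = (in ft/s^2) 41.41. Check: 1 g_n = 9.80665 m/s^2, so 1.287 g_n = 1.287 * 9.80665 = 12.621159 m/s^2. 1 ft/s^2 = 0.3048 m/s^2, so 12.621159 m/s^2 = 12.621159 / 0.3048 = 41.408 ft/s^2 ≈ 41.41 ft/s^2 (4 s.f.).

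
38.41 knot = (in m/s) 19.76. Check: 1 knot = 0.51444444 m/s, so 38.41 knot = 38.41 * 0.51444444 = 19.759811 m/s. Result: 19.759811 m/s ≈ 19.76 m/s (4 s.f.).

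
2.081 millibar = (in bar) 1 millibar = 100 Pa, so 2.081 millibar = 2.081 * 100 = 208.1 Pa. 1 bar = 100000 Pa, so 208.1 Pa = 208.1 / 100000 = 0.002081 bar. Final answer: 0.002081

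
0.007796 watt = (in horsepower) 0.007796 watt = 0.007796 W. 1 horsepower = 745.69987 W, so 0.007796 W = 0.007796 / 745.69987 = 1.0454608e-05 horsepower ≈ 1.045e-05 horsepower (4 s.f.). Final answer: 1.045e-05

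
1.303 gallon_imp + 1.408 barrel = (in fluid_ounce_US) 1 gallon_imp = 0.00454609 m^3, so 1.303 gallon_imp = 1.303 * 0.00454609 = 0.0059235553 m^3. 1 barrel = 0.15898729 m^3, so 1.408 barrel = 1.408 * 0.15898729 = 0.22385411 m^3. Sum: 0.0059235553 + 0.22385411 = 0.22977767 m^3. 1 fluid_ounce_US = 2.957353e-05 m^3, so 0.22977767 m^3 = 0.22977767 / 2.957353e-05 = 7769.7072 fluid_ounce_US ≈ 7770 fluid_ounce_US (4 s.f.). Final answer: 7770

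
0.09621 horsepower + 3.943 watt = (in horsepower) 1 horsepower = 745.69987 W, so 0.09621 horsepower = 0.09621 * 745.69987 = 71.743785 W. 3.943 watt = 3.943 W. Sum: 71.743785 + 3.943 = 75.686785 W. 1 horsepower = 745.69987 W, so 75.686785 W = 75.686785 / 745.69987 = 0.10149765 horsepower ≈ 0.1015 horsepower (4 s.f.). Final answer: 0.1015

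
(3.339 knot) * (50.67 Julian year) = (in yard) 3.004e+09. Check: 1 knot = 0.51444444 m/s, so 3.339 knot = 3.339 * 0.51444444 = 1.71773 m/s. 1 Julian year = 31557600 s, so 50.67 Julian year = 50.67 * 31557600 = 1.5990236e+09 s. Combine: 1.71773 m/s * 1.5990236e+09 s = 2.7466908e+09 m. 1 yard = 0.9144 m, so 2.7466908e+09 m = 2.7466908e+09 / 0.9144 = 3.0038176e+09 yard ≈ 3.004e+09 yard (4 s.f.).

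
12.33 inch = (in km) 0.0003132. Check: 1 inch = 0.0254 m, so 12.33 inch = 12.33 * 0.0254 = 0.313182 m. 1 km = 1000 m, so 0.313182 m = 0.313182 / 1000 = 0.000313182 km ≈ 0.0003132 km (4 s.f.).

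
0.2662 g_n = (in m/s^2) 2.611. Check: 1 g_n = 9.80665 m/s^2, so 0.2662 g_n = 0.2662 * 9.80665 = 2.6105302 m/s^2. Result: 2.6105302 m/s^2 ≈ 2.611 m/s^2 (4 s.f.).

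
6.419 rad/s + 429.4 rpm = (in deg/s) 2944. Check: 6.419 rad/s is already in rad/s. 1 rpm = 0.10471976 rad/s, so 429.4 rpm = 429.4 * 0.10471976 = 44.966663 rad/s. Sum: 6.419 + 44.966663 = 51.385663 rad/s. 1 deg/s = 0.017453293 rad/s, so 51.385663 rad/s = 51.385663 / 0.017453293 = 2944.1816 deg/s ≈ 2944 deg/s (4 s.f.).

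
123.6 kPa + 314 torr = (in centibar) 1 kPa = 1000 Pa, so 123.6 kPa = 123.6 * 1000 = 123600 Pa. 1 torr = 133.32237 Pa, so 314 torr = 314 * 133.32237 = 41863.224 Pa. Sum: 123600 + 41863.224 = 165463.22 Pa. 1 centibar = 1000 Pa, so 165463.22 Pa = 165463.22 / 1000 = 165.46322 centibar ≈ 165.5 centibar (4 s.f.). Final answer: 165.5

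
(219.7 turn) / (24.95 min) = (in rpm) 8.806. Check: 1 turn = 6.2831853 rad, so 219.7 turn = 219.7 * 6.2831853 = 1380.4158 rad. 1 min = 60 s, so 24.95 min = 24.95 * 60 = 1497 s. Combine: 1380.4158 rad / 1497 s = 0.92212145 rad/s. 1 rpm = 0.10471976 rad/s, so 0.92212145 rad/s = 0.92212145 / 0.10471976 = 8.8056112 rpm ≈ 8.806 rpm (4 s.f.).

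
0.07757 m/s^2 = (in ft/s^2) 1 ft/s^2 = 0.3048 m/s^2, so 0.07757 m/s^2 = 0.07757 / 0.3048 = 0.25449475 ft/s^2 ≈ 0.2545 ft/s^2 (4 s.f.). Final answer: 0.2545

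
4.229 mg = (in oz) 0.0001492. Check: 1 mg = 1e-06 kg, so 4.229 mg = 4.229 * 1e-06 = 4.229e-06 kg. 1 oz = 0.028349523 kg, so 4.229e-06 kg = 4.229e-06 / 0.028349523 = 0.00014917359 oz ≈ 0.0001492 oz (4 s.f.).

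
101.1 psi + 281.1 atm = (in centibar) 1 psi = 6894.7573 Pa, so 101.1 psi = 101.1 * 6894.7573 = 697059.96 Pa. 1 atm = 101325 Pa, so 281.1 atm = 281.1 * 101325 = 28482458 Pa. Sum: 697059.96 + 28482458 = 29179517 Pa. 1 centibar = 1000 Pa, so 29179517 Pa = 29179517 / 1000 = 29179.517 centibar ≈ 2.918e+04 centibar (4 s.f.). Final answer: 2.918e+04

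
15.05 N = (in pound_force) 3.383. Check: 1 pound_force = 4.4482216 N, so 15.05 N = 15.05 / 4.4482216 = 3.3833746 pound_force ≈ 3.383 pound_force (4 s.f.).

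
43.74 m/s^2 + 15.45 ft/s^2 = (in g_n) 43.74 m/s^2 is already in m/s^2. 1 ft/s^2 = 0.3048 m/s^2, so 15.45 ft/s^2 = 15.45 * 0.3048 = 4.70916 m/s^2. Sum: 43.74 + 4.70916 = 48.44916 m/s^2. 1 g_n = 9.80665 m/s^2, so 48.44916 m/s^2 = 48.44916 / 9.80665 = 4.9404394 g_n ≈ 4.94 g_n (4 s.f.). Final answer: 4.94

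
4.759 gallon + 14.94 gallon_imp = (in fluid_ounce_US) 1 gallon = 0.0037854118 m^3, so 4.759 gallon = 4.759 * 0.0037854118 = 0.018014775 m^3. 1 gallon_imp = 0.00454609 m^3, so 14.94 gallon_imp = 14.94 * 0.00454609 = 0.067918585 m^3. Sum: 0.018014775 + 0.067918585 = 0.085933359 m^3. 1 fluid_ounce_US = 2.957353e-05 m^3, so 0.085933359 m^3 = 0.085933359 / 2.957353e-05 = 2905.7526 fluid_ounce_US ≈ 2906 fluid_ounce_US (4 s.f.). Final answer: 2906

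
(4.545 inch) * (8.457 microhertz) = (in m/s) 1 inch = 0.0254 m, so 4.545 inch = 4.545 * 0.0254 = 0.115443 m. 1 microhertz = 1e-06 Hz, so 8.457 microhertz = 8.457 * 1e-06 = 8.457e-06 Hz. Combine: 0.115443 m * 8.457e-06 Hz = 9.7630145e-07 m/s. Result: 9.7630145e-07 m/s ≈ 9.763e-07 m/s (4 s.f.). Final answer: 9.763e-07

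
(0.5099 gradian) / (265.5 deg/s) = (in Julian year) 1 gradian = 0.015707963 rad, so 0.5099 gradian = 0.5099 * 0.015707963 = 0.0080094905 rad. 1 deg/s = 0.017453293 rad/s, so 265.5 deg/s = 265.5 * 0.017453293 = 4.6338492 rad/s. Combine: 0.0080094905 rad / 4.6338492 rad/s = 0.0017284746 s. 1 Julian year = 31557600 s, so 0.0017284746 s = 0.0017284746 / 31557600 = 5.4772054e-11 Julian year ≈ 5.477e-11 Julian year (4 s.f.). Final answer: 5.477e-11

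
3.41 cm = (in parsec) 1 cm = 0.01 m, so 3.41 cm = 3.41 * 0.01 = 0.0341 m. 1 parsec = 3.0856776e+16 m, so 0.0341 m = 0.0341 / 3.0856776e+16 = 1.1051057e-18 parsec ≈ 1.105e-18 parsec (4 s.f.). Final answer: 1.105e-18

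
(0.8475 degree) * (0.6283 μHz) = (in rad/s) 1 degree = 0.017453293 rad, so 0.8475 degree = 0.8475 * 0.017453293 = 0.014791665 rad. 1 μHz = 1e-06 Hz, so 0.6283 μHz = 0.6283 * 1e-06 = 6.283e-07 Hz. Combine: 0.014791665 rad * 6.283e-07 Hz = 9.2936034e-09 rad/s. Result: 9.2936034e-09 rad/s ≈ 9.294e-09 rad/s (4 s.f.). Final answer: 9.294e-09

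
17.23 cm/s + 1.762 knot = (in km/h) 3.884. Check: 1 cm/s = 0.01 m/s, so 17.23 cm/s = 17.23 * 0.01 = 0.1723 m/s. 1 knot = 0.51444444 m/s, so 1.762 knot = 1.762 * 0.51444444 = 0.90645111 m/s. Sum: 0.1723 + 0.90645111 = 1.0787511 m/s. 1 km/h = 0.27777778 m/s, so 1.0787511 m/s = 1.0787511 / 0.27777778 = 3.883504 km/h ≈ 3.884 km/h (4 s.f.).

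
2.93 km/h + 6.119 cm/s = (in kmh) 3.15. Check: 1 km/h = 0.27777778 m/s, so 2.93 km/h = 2.93 * 0.27777778 = 0.81388889 m/s. 1 cm/s = 0.01 m/s, so 6.119 cm/s = 6.119 * 0.01 = 0.06119 m/s. Sum: 0.81388889 + 0.06119 = 0.87507889 m/s. 1 kmh = 0.27777778 m/s, so 0.87507889 m/s = 0.87507889 / 0.27777778 = 3.150284 kmh ≈ 3.15 kmh (4 s.f.).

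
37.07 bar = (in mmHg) 2.78e+04. Check: 1 bar = 100000 Pa, so 37.07 bar = 37.07 * 100000 = 3707000 Pa. 1 mmHg = 133.32237 Pa, so 3707000 Pa = 3707000 / 133.32237 = 27804.787 mmHg ≈ 2.78e+04 mmHg (4 s.f.).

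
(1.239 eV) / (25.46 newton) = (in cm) 1 eV = 1.6021766e-19 J, so 1.239 eV = 1.239 * 1.6021766e-19 = 1.9850968e-19 J. 25.46 newton = 25.46 N. Combine: 1.9850968e-19 J / 25.46 N = 7.796924e-21 m. 1 cm = 0.01 m, so 7.796924e-21 m = 7.796924e-21 / 0.01 = 7.796924e-19 cm ≈ 7.797e-19 cm (4 s.f.). Final answer: 7.797e-19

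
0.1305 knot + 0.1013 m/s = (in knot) 0.3274. Check: 1 knot = 0.51444444 m/s, so 0.1305 knot = 0.1305 * 0.51444444 = 0.067135 m/s. 0.1013 m/s is already in m/s. Sum: 0.067135 + 0.1013 = 0.168435 m/s. 1 knot = 0.51444444 m/s, so 0.168435 m/s = 0.168435 / 0.51444444 = 0.32741145 knot ≈ 0.3274 knot (4 s.f.).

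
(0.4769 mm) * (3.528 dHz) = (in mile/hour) 0.0003764. Check: 1 mm = 0.001 m, so 0.4769 mm = 0.4769 * 0.001 = 0.0004769 m. 1 dHz = 0.1 Hz, so 3.528 dHz = 3.528 * 0.1 = 0.3528 Hz. Combine: 0.0004769 m * 0.3528 Hz = 0.00016825032 m/s. 1 mile/hour = 0.44704 m/s, so 0.00016825032 m/s = 0.00016825032 / 0.44704 = 0.00037636525 mile/hour ≈ 0.0003764 mile/hour (4 s.f.).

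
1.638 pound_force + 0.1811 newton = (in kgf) 0.7615. Check: 1 pound_force = 4.4482216 N, so 1.638 pound_force = 1.638 * 4.4482216 = 7.286187 N. 0.1811 newton = 0.1811 N. Sum: 7.286187 + 0.1811 = 7.467287 N. 1 kgf = 9.80665 N, so 7.467287 N = 7.467287 / 9.80665 = 0.76145136 kgf ≈ 0.7615 kgf (4 s.f.).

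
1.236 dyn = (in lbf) 1 dyn = 1e-05 N, so 1.236 dyn = 1.236 * 1e-05 = 1.236e-05 N. 1 lbf = 4.4482216 N, so 1.236e-05 N = 1.236e-05 / 4.4482216 = 2.7786385e-06 lbf ≈ 2.779e-06 lbf (4 s.f.). Final answer: 2.779e-06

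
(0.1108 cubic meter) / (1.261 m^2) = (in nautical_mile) 0.1108 cubic meter = 0.1108 m^3. 1.261 m^2 is already in m^2. Combine: 0.1108 m^3 / 1.261 m^2 = 0.087866772 m. 1 nautical_mile = 1852 m, so 0.087866772 m = 0.087866772 / 1852 = 4.7444262e-05 nautical_mile ≈ 4.744e-05 nautical_mile (4 s.f.). Final answer: 4.744e-05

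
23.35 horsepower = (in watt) 1 horsepower = 745.69987 W, so 23.35 horsepower = 23.35 * 745.69987 = 17412.092 W. 17412.092 W = 17412.092 watt ≈ 1.741e+04 watt (4 s.f.). Final answer: 1.741e+04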